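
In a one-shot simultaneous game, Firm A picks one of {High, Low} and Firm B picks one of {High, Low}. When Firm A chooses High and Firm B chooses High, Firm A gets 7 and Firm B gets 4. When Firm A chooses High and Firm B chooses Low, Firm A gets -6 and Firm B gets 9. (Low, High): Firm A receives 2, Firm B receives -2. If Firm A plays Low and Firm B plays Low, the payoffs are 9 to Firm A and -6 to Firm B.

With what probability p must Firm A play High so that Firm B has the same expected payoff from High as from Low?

In a mixed equilibrium Firm B is indifferent between High and Low; this condition fixes p.
  Firm B's payoff from High: p·4 + (1−p)·(-2) = 6p - 2
  Firm B's payoff from Low: p·9 + (1−p)·(-6) = 15p - 6
  6p - 2 = 15p - 6  ⇒  -9p = -4  ⇒  p = 4/9.

p = 4/9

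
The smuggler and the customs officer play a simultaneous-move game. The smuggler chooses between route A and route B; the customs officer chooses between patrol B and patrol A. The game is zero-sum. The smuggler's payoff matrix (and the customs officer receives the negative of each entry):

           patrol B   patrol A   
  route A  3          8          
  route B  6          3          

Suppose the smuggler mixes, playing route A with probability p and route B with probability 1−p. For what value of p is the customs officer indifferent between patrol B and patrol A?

Set the customs officer's expected payoff from patrol B equal to that from patrol A:
  the customs officer's payoff to patrol B: p·(-3) + (1−p)·(-6) = 3p - 6
  the customs officer's payoff to patrol A: p·(-8) + (1−p)·(-3) = -5p - 3
  3p - 6 = -5p - 3  ⇒  8p = 3  ⇒  p = 3/8.

p = 3/8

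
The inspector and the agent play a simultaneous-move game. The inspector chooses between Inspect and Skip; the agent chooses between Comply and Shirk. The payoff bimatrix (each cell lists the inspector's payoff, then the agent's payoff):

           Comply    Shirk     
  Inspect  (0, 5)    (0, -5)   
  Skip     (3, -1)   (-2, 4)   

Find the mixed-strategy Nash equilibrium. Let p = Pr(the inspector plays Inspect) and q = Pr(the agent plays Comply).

p = 1/3, q = 2/5

For the agent to be willing to mix, the agent must be indifferent between Comply and Shirk, which pins down the inspector's mix.
  the agent's expected payoff from Comply: p·5 + (1−p)·(-1) = 6p - 1
  the agent's expected payoff from Shirk: p·(-5) + (1−p)·4 = -9p + 4
  6p - 1 = -9p + 4  ⇒  15p = 5  ⇒  p = 1/3.
In a mixed equilibrium the inspector is indifferent between Inspect and Skip; this condition fixes q.
  the inspector's expected payoff from Inspect: q·0 + (1−q)·0 = 0
  the inspector's expected payoff from Skip: q·3 + (1−q)·(-2) = 5q - 2
  0 = 5q - 2  ⇒  -5q = -2  ⇒  q = 2/5.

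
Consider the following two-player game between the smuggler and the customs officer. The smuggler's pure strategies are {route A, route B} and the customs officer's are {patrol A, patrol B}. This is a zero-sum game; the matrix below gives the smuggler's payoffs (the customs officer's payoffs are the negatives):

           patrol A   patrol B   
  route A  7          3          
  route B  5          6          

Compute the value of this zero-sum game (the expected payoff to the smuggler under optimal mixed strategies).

v = 27/5

The customs officer's mix must leave the smuggler indifferent between route A and route B.
  the smuggler's payoff to route A: q·7 + (1−q)·3 = 4q + 3
  the smuggler's payoff to route B: q·5 + (1−q)·6 = -q + 6
  4q + 3 = -q + 6  ⇒  5q = 3  ⇒  q = 3/5.
The value is the smuggler's expected payoff against this mix (using route A): (3/5)·7 + (2/5)·3 = 27/5.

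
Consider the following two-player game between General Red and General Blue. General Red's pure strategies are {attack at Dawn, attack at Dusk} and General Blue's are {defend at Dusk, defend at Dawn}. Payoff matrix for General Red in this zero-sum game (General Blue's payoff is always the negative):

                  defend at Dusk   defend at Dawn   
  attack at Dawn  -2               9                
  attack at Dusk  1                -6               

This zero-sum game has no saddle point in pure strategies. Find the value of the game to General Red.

v = -1/6

General Red's indifference between attack at Dawn and attack at Dusk determines General Blue's mixing probability q:
  General Red's expected payoff from attack at Dawn: q·(-2) + (1−q)·9 = -11q + 9
  General Red's expected payoff from attack at Dusk: q·1 + (1−q)·(-6) = 7q - 6
  -11q + 9 = 7q - 6  ⇒  -18q = -15  ⇒  q = 5/6.
The value is General Red's expected payoff against this mix (using attack at Dawn): (5/6)·(-2) + (1/6)·9 = -1/6.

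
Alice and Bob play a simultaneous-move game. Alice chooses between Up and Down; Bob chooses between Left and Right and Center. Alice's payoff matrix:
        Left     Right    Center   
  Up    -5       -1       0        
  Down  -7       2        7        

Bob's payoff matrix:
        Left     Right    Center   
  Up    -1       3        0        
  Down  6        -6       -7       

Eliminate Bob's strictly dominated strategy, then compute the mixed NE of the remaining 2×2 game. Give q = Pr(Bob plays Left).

Bob's strategy Center is strictly dominated by Right: 3 > 0 and -6 > -7. Eliminate Center.
Set Alice's expected payoff from Up equal to that from Down:
  Alice's payoff from Up: q·(-5) + (1−q)·(-1) = -4q - 1
  Alice's payoff from Down: q·(-7) + (1−q)·2 = -9q + 2
  -4q - 1 = -9q + 2  ⇒  5q = 3  ⇒  q = 3/5.

q = 3/5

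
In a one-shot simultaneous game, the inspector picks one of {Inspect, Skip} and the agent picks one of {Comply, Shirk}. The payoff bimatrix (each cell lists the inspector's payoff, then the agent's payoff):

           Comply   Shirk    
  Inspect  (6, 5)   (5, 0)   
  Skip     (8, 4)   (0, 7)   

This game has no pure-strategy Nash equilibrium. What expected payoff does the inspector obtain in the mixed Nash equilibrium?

Set the inspector's expected payoff from Inspect equal to that from Skip:
  the inspector's payoff from Inspect: q·6 + (1−q)·5 = q + 5
  the inspector's payoff from Skip: q·8 + (1−q)·0 = 8q
  q + 5 = 8q  ⇒  -7q = -5  ⇒  q = 5/7.
At equilibrium the inspector is indifferent across rows, so the inspector's payoff equals the payoff from Inspect: (5/7)·6 + (2/7)·5 = 40/7.

40/7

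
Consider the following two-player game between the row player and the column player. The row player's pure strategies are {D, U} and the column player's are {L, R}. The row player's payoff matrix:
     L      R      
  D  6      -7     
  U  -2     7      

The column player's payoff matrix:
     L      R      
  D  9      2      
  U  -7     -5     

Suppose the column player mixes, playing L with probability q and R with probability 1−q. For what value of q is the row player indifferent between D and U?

q = 7/11

In a mixed equilibrium the row player is indifferent between D and U; this condition fixes q.
  the row player's expected payoff from D: q·6 + (1−q)·(-7) = 13q - 7
  the row player's expected payoff from U: q·(-2) + (1−q)·7 = -9q + 7
  13q - 7 = -9q + 7  ⇒  22q = 14  ⇒  q = 7/11.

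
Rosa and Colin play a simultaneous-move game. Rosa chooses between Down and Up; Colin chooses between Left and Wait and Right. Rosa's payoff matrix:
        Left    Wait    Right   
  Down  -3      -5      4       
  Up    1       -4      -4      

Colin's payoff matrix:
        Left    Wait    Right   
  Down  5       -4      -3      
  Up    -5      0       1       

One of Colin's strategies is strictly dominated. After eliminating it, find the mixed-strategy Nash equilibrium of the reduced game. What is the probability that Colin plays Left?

q = 2/3

Colin's strategy Wait is strictly dominated by Right: -3 > -4 and 1 > 0. Eliminate Wait.
Rosa's indifference between Down and Up determines Colin's mixing probability q:
  Rosa's expected payoff from Down: q·(-3) + (1−q)·4 = -7q + 4
  Rosa's expected payoff from Up: q·1 + (1−q)·(-4) = 5q - 4
  -7q + 4 = 5q - 4  ⇒  -12q = -8  ⇒  q = 2/3.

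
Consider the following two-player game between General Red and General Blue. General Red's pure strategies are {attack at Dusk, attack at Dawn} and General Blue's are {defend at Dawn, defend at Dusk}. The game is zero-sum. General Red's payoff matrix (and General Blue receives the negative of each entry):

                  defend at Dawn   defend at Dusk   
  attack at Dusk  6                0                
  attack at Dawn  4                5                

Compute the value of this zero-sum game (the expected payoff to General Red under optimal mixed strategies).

v = 30/7

In a mixed equilibrium General Red is indifferent between attack at Dusk and attack at Dawn; this condition fixes q.
  General Red's expected payoff from attack at Dusk: q·6 + (1−q)·0 = 6q
  General Red's expected payoff from attack at Dawn: q·4 + (1−q)·5 = -q + 5
  6q = -q + 5  ⇒  7q = 5  ⇒  q = 5/7.
The value is General Red's expected payoff against this mix (using attack at Dusk): (5/7)·6 + (2/7)·0 = 30/7.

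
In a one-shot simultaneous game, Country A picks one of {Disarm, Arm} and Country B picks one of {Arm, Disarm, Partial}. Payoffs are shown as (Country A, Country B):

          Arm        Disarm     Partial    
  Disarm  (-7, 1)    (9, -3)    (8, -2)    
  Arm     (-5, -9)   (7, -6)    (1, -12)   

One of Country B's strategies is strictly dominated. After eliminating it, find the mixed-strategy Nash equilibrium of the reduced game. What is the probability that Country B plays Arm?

Country B's strategy Partial is strictly dominated by Arm: 1 > -2 and -9 > -12. Eliminate Partial.
Country A's indifference between Disarm and Arm determines Country B's mixing probability q:
  Country A's payoff from Disarm: q·(-7) + (1−q)·9 = -16q + 9
  Country A's payoff from Arm: q·(-5) + (1−q)·7 = -12q + 7
  -16q + 9 = -12q + 7  ⇒  -4q = -2  ⇒  q = 1/2.

q = 1/2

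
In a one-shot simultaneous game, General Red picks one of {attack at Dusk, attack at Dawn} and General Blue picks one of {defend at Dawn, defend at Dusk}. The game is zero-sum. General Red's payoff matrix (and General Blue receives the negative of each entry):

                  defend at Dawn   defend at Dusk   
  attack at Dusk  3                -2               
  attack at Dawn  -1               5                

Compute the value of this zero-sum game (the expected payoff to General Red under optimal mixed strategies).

v = 13/11

For General Red to be willing to mix, General Red must be indifferent between attack at Dusk and attack at Dawn, which pins down General Blue's mix.
  General Red's payoff to attack at Dusk: q·3 + (1−q)·(-2) = 5q - 2
  General Red's payoff to attack at Dawn: q·(-1) + (1−q)·5 = -6q + 5
  5q - 2 = -6q + 5  ⇒  11q = 7  ⇒  q = 7/11.
The value is General Red's expected payoff against this mix (using attack at Dusk): (7/11)·3 + (4/11)·(-2) = 13/11.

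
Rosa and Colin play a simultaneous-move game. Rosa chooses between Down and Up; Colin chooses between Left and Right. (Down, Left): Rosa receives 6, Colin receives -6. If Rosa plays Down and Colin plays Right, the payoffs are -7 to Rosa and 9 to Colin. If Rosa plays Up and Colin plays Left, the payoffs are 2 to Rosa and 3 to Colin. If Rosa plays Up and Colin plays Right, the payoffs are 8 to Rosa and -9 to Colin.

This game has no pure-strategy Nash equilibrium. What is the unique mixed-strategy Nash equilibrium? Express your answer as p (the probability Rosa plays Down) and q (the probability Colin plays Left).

p = 4/9, q = 15/19

Colin's indifference between Left and Right determines Rosa's mixing probability p:
  Colin's payoff to Left: p·(-6) + (1−p)·3 = -9p + 3
  Colin's payoff to Right: p·9 + (1−p)·(-9) = 18p - 9
  -9p + 3 = 18p - 9  ⇒  -27p = -12  ⇒  p = 4/9.
Colin's mix must leave Rosa indifferent between Down and Up.
  Rosa's expected payoff from Down: q·6 + (1−q)·(-7) = 13q - 7
  Rosa's expected payoff from Up: q·2 + (1−q)·8 = -6q + 8
  13q - 7 = -6q + 8  ⇒  19q = 15  ⇒  q = 15/19.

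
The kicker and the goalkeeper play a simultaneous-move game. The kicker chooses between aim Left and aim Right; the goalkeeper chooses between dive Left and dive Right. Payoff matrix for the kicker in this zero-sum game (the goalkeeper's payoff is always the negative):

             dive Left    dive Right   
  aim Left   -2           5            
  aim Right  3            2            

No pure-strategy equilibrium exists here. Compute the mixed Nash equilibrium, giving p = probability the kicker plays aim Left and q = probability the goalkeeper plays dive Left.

p = 1/8, q = 3/8

The kicker's mix must leave the goalkeeper indifferent between dive Left and dive Right.
  the goalkeeper's payoff to dive Left: p·2 + (1−p)·(-3) = 5p - 3
  the goalkeeper's payoff to dive Right: p·(-5) + (1−p)·(-2) = -3p - 2
  5p - 3 = -3p - 2  ⇒  8p = 1  ⇒  p = 1/8.
For the kicker to be willing to mix, the kicker must be indifferent between aim Left and aim Right, which pins down the goalkeeper's mix.
  the kicker's payoff to aim Left: q·(-2) + (1−q)·5 = -7q + 5
  the kicker's payoff to aim Right: q·3 + (1−q)·2 = q + 2
  -7q + 5 = q + 2  ⇒  -8q = -3  ⇒  q = 3/8.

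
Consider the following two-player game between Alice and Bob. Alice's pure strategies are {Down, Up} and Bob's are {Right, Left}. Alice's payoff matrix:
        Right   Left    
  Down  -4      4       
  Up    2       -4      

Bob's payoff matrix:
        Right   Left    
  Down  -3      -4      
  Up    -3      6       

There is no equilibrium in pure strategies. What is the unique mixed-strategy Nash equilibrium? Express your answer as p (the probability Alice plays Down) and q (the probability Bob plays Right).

Alice's mix must leave Bob indifferent between Right and Left.
  Bob's payoff from Right: p·(-3) + (1−p)·(-3) = -3
  Bob's payoff from Left: p·(-4) + (1−p)·6 = -10p + 6
  -3 = -10p + 6  ⇒  10p = 9  ⇒  p = 9/10.
Alice's indifference between Down and Up determines Bob's mixing probability q:
  Alice's payoff to Down: q·(-4) + (1−q)·4 = -8q + 4
  Alice's payoff to Up: q·2 + (1−q)·(-4) = 6q - 4
  -8q + 4 = 6q - 4  ⇒  -14q = -8  ⇒  q = 4/7.

p = 9/10, q = 4/7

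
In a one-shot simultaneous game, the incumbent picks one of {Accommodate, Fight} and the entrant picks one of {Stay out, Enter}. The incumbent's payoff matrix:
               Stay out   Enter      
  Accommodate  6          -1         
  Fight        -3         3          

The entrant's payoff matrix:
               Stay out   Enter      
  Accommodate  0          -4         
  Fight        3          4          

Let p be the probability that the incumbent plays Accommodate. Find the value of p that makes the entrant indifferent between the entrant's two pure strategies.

In a mixed equilibrium the entrant is indifferent between Stay out and Enter; this condition fixes p.
  the entrant's expected payoff from Stay out: p·0 + (1−p)·3 = -3p + 3
  the entrant's expected payoff from Enter: p·(-4) + (1−p)·4 = -8p + 4
  -3p + 3 = -8p + 4  ⇒  5p = 1  ⇒  p = 1/5.

p = 1/5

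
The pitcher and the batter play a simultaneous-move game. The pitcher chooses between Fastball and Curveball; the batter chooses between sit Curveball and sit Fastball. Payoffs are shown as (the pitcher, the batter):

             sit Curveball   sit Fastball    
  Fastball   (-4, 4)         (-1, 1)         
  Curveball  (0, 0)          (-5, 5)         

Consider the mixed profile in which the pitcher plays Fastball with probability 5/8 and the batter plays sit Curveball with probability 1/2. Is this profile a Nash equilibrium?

Check the batter's indifference given the pitcher's mix p = 5/8:
  payoff from sit Curveball = 5/2; payoff from sit Fastball = 5/2 — equal.
Check the pitcher's indifference given the batter's mix q = 1/2:
  payoff from Fastball = -5/2; payoff from Curveball = -5/2 — equal.
Both players are indifferent, so neither can profitably deviate.

Yes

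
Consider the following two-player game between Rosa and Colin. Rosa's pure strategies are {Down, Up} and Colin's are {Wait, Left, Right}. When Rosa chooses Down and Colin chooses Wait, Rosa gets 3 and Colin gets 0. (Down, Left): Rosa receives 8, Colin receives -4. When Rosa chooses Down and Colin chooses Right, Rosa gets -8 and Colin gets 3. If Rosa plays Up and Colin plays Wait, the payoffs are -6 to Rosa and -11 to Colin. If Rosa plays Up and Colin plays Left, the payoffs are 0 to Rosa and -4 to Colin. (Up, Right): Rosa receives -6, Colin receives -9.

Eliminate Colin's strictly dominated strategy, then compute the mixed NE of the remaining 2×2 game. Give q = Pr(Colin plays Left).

q = 1/5

Colin's strategy Wait is strictly dominated by Right: 3 > 0 and -9 > -11. Eliminate Wait.
Colin's mix must leave Rosa indifferent between Down and Up.
  Rosa's expected payoff from Down: q·8 + (1−q)·(-8) = 16q - 8
  Rosa's expected payoff from Up: q·0 + (1−q)·(-6) = 6q - 6
  16q - 8 = 6q - 6  ⇒  10q = 2  ⇒  q = 1/5.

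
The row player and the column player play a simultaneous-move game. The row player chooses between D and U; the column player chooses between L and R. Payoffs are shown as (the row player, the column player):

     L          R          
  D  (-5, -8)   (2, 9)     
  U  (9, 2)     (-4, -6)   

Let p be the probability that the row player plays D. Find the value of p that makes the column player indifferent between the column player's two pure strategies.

p = 8/25

The row player's mix must leave the column player indifferent between L and R.
  the column player's payoff to L: p·(-8) + (1−p)·2 = -10p + 2
  the column player's payoff to R: p·9 + (1−p)·(-6) = 15p - 6
  -10p + 2 = 15p - 6  ⇒  -25p = -8  ⇒  p = 8/25.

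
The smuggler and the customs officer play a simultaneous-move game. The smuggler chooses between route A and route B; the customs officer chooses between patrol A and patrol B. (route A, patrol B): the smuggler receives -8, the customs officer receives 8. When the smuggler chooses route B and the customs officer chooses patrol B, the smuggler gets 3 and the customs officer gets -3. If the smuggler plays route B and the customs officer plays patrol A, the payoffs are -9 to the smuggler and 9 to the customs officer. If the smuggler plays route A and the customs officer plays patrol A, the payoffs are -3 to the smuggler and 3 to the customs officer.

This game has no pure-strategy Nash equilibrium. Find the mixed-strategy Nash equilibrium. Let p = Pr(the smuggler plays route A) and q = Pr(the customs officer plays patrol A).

p = 12/17, q = 11/17

Set the customs officer's expected payoff from patrol A equal to that from patrol B:
  the customs officer's payoff to patrol A: p·3 + (1−p)·9 = -6p + 9
  the customs officer's payoff to patrol B: p·8 + (1−p)·(-3) = 11p - 3
  -6p + 9 = 11p - 3  ⇒  -17p = -12  ⇒  p = 12/17.
The smuggler's indifference between route A and route B determines the customs officer's mixing probability q:
  the smuggler's payoff to route A: q·(-3) + (1−q)·(-8) = 5q - 8
  the smuggler's payoff to route B: q·(-9) + (1−q)·3 = -12q + 3
  5q - 8 = -12q + 3  ⇒  17q = 11  ⇒  q = 11/17.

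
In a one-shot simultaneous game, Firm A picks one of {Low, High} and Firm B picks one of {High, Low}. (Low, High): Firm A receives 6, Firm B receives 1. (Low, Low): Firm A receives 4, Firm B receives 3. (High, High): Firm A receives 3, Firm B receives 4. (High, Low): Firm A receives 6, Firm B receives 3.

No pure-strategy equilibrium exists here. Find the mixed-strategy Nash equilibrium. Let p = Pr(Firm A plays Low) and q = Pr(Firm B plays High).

p = 1/3, q = 2/5

Firm B's indifference between High and Low determines Firm A's mixing probability p:
  Firm B's payoff from High: p·1 + (1−p)·4 = -3p + 4
  Firm B's payoff from Low: p·3 + (1−p)·3 = 3
  -3p + 4 = 3  ⇒  -3p = -1  ⇒  p = 1/3.
For Firm A to be willing to mix, Firm A must be indifferent between Low and High, which pins down Firm B's mix.
  Firm A's payoff from Low: q·6 + (1−q)·4 = 2q + 4
  Firm A's payoff from High: q·3 + (1−q)·6 = -3q + 6
  2q + 4 = -3q + 6  ⇒  5q = 2  ⇒  q = 2/5.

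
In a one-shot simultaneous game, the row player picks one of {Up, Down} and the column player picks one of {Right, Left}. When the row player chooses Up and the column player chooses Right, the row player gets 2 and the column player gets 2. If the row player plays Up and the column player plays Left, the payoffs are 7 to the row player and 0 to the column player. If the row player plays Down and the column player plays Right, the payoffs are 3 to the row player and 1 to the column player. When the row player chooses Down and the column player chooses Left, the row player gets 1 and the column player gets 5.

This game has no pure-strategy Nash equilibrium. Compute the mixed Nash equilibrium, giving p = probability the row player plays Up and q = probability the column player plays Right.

p = 2/3, q = 6/7

Set the column player's expected payoff from Right equal to that from Left:
  the column player's payoff from Right: p·2 + (1−p)·1 = p + 1
  the column player's payoff from Left: p·0 + (1−p)·5 = -5p + 5
  p + 1 = -5p + 5  ⇒  6p = 4  ⇒  p = 2/3.
For the row player to be willing to mix, the row player must be indifferent between Up and Down, which pins down the column player's mix.
  the row player's expected payoff from Up: q·2 + (1−q)·7 = -5q + 7
  the row player's expected payoff from Down: q·3 + (1−q)·1 = 2q + 1
  -5q + 7 = 2q + 1  ⇒  -7q = -6  ⇒  q = 6/7.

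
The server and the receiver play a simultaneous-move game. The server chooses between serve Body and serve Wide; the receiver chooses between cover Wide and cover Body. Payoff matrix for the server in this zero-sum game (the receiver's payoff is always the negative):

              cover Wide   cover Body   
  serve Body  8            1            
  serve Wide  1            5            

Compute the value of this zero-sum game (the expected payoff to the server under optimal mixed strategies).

The server's indifference between serve Body and serve Wide determines the receiver's mixing probability q:
  the server's payoff from serve Body: q·8 + (1−q)·1 = 7q + 1
  the server's payoff from serve Wide: q·1 + (1−q)·5 = -4q + 5
  7q + 1 = -4q + 5  ⇒  11q = 4  ⇒  q = 4/11.
The value is the server's expected payoff against this mix (using serve Body): (4/11)·8 + (7/11)·1 = 39/11.

v = 39/11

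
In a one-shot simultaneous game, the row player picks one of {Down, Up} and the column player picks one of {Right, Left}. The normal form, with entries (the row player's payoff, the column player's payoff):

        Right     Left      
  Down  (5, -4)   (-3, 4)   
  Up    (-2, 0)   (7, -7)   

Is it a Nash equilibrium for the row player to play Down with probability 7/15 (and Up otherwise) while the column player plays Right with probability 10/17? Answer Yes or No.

Yes

Check the column player's indifference given the row player's mix p = 7/15:
  payoff from Right = -28/15; payoff from Left = -28/15 — equal.
Check the row player's indifference given the column player's mix q = 10/17:
  payoff from Down = 29/17; payoff from Up = 29/17 — equal.
Both players are indifferent, so neither can profitably deviate.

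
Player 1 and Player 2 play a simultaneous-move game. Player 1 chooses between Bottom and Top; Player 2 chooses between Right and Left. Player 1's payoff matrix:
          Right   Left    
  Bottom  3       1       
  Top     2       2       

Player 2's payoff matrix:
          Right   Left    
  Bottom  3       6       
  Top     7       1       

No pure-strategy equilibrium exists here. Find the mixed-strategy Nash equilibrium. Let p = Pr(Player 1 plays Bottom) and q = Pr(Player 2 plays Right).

For Player 2 to be willing to mix, Player 2 must be indifferent between Right and Left, which pins down Player 1's mix.
  Player 2's expected payoff from Right: p·3 + (1−p)·7 = -4p + 7
  Player 2's expected payoff from Left: p·6 + (1−p)·1 = 5p + 1
  -4p + 7 = 5p + 1  ⇒  -9p = -6  ⇒  p = 2/3.
In a mixed equilibrium Player 1 is indifferent between Bottom and Top; this condition fixes q.
  Player 1's payoff to Bottom: q·3 + (1−q)·1 = 2q + 1
  Player 1's payoff to Top: q·2 + (1−q)·2 = 2
  2q + 1 = 2  ⇒  2q = 1  ⇒  q = 1/2.

p = 2/3, q = 1/2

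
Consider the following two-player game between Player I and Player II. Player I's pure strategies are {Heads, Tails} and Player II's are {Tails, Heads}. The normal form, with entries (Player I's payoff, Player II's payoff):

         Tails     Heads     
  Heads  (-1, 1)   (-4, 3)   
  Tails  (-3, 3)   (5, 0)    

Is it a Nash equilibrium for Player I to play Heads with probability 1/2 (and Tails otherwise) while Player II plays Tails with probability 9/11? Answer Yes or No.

No

Given Player I's mix p = 1/2, Player II's payoff from Tails is 2 but from Heads is 3/2. Player II strictly prefers Tails, so Player II would not mix.
So the proposed profile is not a Nash equilibrium.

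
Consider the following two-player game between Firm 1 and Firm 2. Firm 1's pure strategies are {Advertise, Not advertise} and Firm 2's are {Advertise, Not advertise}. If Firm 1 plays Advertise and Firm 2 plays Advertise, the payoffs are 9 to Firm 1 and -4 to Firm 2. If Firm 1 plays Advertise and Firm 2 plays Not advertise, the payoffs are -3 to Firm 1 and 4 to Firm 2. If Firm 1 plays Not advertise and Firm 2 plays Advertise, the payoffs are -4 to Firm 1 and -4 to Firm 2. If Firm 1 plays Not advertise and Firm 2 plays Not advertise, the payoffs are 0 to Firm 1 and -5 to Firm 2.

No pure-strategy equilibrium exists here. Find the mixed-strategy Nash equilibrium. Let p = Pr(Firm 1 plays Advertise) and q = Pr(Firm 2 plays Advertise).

p = 1/9, q = 3/16

For Firm 2 to be willing to mix, Firm 2 must be indifferent between Advertise and Not advertise, which pins down Firm 1's mix.
  Firm 2's payoff from Advertise: p·(-4) + (1−p)·(-4) = -4
  Firm 2's payoff from Not advertise: p·4 + (1−p)·(-5) = 9p - 5
  -4 = 9p - 5  ⇒  -9p = -1  ⇒  p = 1/9.
For Firm 1 to be willing to mix, Firm 1 must be indifferent between Advertise and Not advertise, which pins down Firm 2's mix.
  Firm 1's payoff to Advertise: q·9 + (1−q)·(-3) = 12q - 3
  Firm 1's payoff to Not advertise: q·(-4) + (1−q)·0 = -4q
  12q - 3 = -4q  ⇒  16q = 3  ⇒  q = 3/16.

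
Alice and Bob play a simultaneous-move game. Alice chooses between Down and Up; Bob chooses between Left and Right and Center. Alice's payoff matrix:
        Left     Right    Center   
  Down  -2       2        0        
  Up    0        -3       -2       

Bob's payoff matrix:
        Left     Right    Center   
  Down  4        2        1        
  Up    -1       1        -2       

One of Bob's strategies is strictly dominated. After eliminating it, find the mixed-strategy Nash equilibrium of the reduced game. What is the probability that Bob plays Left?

Bob's strategy Center is strictly dominated by Right: 2 > 1 and 1 > -2. Eliminate Center.
In a mixed equilibrium Alice is indifferent between Down and Up; this condition fixes q.
  Alice's payoff from Down: q·(-2) + (1−q)·2 = -4q + 2
  Alice's payoff from Up: q·0 + (1−q)·(-3) = 3q - 3
  -4q + 2 = 3q - 3  ⇒  -7q = -5  ⇒  q = 5/7.

q = 5/7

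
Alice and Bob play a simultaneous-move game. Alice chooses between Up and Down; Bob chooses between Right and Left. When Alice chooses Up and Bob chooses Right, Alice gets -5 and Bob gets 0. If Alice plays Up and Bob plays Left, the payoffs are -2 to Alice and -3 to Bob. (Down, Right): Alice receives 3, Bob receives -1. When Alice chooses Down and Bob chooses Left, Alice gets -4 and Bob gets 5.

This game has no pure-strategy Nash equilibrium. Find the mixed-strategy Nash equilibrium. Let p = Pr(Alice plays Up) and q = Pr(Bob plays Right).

In a mixed equilibrium Bob is indifferent between Right and Left; this condition fixes p.
  Bob's payoff to Right: p·0 + (1−p)·(-1) = p - 1
  Bob's payoff to Left: p·(-3) + (1−p)·5 = -8p + 5
  p - 1 = -8p + 5  ⇒  9p = 6  ⇒  p = 2/3.
In a mixed equilibrium Alice is indifferent between Up and Down; this condition fixes q.
  Alice's payoff from Up: q·(-5) + (1−q)·(-2) = -3q - 2
  Alice's payoff from Down: q·3 + (1−q)·(-4) = 7q - 4
  -3q - 2 = 7q - 4  ⇒  -10q = -2  ⇒  q = 1/5.

p = 2/3, q = 1/5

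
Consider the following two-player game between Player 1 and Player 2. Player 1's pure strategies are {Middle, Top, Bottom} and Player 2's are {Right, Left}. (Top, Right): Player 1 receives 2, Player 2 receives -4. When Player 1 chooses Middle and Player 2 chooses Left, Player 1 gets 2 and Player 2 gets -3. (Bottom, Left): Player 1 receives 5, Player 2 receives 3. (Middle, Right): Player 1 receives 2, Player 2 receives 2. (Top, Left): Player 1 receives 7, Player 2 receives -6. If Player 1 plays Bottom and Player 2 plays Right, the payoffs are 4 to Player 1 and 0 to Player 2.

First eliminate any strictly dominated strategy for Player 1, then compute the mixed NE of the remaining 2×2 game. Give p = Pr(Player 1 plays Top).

Player 1's strategy Middle is strictly dominated by Bottom: 4 > 2 and 5 > 2. Eliminate Middle.
Player 2's indifference between Right and Left determines Player 1's mixing probability p:
  Player 2's expected payoff from Right: p·(-4) + (1−p)·0 = -4p
  Player 2's expected payoff from Left: p·(-6) + (1−p)·3 = -9p + 3
  -4p = -9p + 3  ⇒  5p = 3  ⇒  p = 3/5.

p = 3/5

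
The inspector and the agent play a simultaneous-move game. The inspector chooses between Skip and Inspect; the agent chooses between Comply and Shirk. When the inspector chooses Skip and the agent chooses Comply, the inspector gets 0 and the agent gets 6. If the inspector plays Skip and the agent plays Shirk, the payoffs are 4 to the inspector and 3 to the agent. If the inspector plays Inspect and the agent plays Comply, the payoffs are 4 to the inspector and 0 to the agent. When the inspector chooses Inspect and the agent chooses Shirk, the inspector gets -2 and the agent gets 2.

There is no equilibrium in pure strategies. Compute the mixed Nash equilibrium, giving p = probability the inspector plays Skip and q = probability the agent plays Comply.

p = 2/5, q = 3/5

Set the agent's expected payoff from Comply equal to that from Shirk:
  the agent's payoff to Comply: p·6 + (1−p)·0 = 6p
  the agent's payoff to Shirk: p·3 + (1−p)·2 = p + 2
  6p = p + 2  ⇒  5p = 2  ⇒  p = 2/5.
The inspector's indifference between Skip and Inspect determines the agent's mixing probability q:
  the inspector's expected payoff from Skip: q·0 + (1−q)·4 = -4q + 4
  the inspector's expected payoff from Inspect: q·4 + (1−q)·(-2) = 6q - 2
  -4q + 4 = 6q - 2  ⇒  -10q = -6  ⇒  q = 3/5.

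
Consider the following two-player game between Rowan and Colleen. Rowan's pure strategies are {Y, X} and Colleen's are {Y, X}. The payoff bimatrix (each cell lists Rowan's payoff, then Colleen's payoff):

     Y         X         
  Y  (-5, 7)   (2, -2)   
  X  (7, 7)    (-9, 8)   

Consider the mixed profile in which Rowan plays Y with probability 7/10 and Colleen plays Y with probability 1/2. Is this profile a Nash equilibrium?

Given Rowan's mix p = 7/10, Colleen's payoff from Y is 7 but from X is 1. Colleen strictly prefers Y, so Colleen would not mix.
So the proposed profile is not a Nash equilibrium.

No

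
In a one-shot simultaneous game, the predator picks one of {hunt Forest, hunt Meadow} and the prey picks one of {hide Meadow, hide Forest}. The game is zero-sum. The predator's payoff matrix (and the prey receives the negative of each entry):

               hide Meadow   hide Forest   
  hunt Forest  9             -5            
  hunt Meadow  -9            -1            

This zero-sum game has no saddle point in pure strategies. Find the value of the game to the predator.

v = -27/11

The prey's mix must leave the predator indifferent between hunt Forest and hunt Meadow.
  the predator's payoff from hunt Forest: q·9 + (1−q)·(-5) = 14q - 5
  the predator's payoff from hunt Meadow: q·(-9) + (1−q)·(-1) = -8q - 1
  14q - 5 = -8q - 1  ⇒  22q = 4  ⇒  q = 2/11.
The value is the predator's expected payoff against this mix (using hunt Forest): (2/11)·9 + (9/11)·(-5) = -27/11.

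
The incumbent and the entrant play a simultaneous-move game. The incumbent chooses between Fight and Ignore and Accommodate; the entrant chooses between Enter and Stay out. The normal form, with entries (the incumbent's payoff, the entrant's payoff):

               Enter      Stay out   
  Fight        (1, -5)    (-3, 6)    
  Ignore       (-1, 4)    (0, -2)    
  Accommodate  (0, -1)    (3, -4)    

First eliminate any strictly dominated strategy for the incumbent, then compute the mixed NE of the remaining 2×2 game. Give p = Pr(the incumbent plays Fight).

p = 3/14

The incumbent's strategy Ignore is strictly dominated by Accommodate: 0 > -1 and 3 > 0. Eliminate Ignore.
Set the entrant's expected payoff from Enter equal to that from Stay out:
  the entrant's payoff to Enter: p·(-5) + (1−p)·(-1) = -4p - 1
  the entrant's payoff to Stay out: p·6 + (1−p)·(-4) = 10p - 4
  -4p - 1 = 10p - 4  ⇒  -14p = -3  ⇒  p = 3/14.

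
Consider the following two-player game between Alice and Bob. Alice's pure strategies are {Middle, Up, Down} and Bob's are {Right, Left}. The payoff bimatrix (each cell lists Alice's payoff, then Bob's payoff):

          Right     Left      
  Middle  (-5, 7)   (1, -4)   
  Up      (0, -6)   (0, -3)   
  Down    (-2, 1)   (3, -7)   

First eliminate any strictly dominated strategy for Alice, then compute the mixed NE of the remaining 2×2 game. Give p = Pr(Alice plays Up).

p = 8/11

Alice's strategy Middle is strictly dominated by Down: -2 > -5 and 3 > 1. Eliminate Middle.
Bob's indifference between Right and Left determines Alice's mixing probability p:
  Bob's expected payoff from Right: p·(-6) + (1−p)·1 = -7p + 1
  Bob's expected payoff from Left: p·(-3) + (1−p)·(-7) = 4p - 7
  -7p + 1 = 4p - 7  ⇒  -11p = -8  ⇒  p = 8/11.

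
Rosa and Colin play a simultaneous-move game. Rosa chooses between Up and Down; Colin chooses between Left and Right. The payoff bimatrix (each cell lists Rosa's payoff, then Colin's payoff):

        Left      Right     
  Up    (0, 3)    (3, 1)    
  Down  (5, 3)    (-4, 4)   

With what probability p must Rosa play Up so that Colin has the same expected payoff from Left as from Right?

Rosa's mix must leave Colin indifferent between Left and Right.
  Colin's expected payoff from Left: p·3 + (1−p)·3 = 3
  Colin's expected payoff from Right: p·1 + (1−p)·4 = -3p + 4
  3 = -3p + 4  ⇒  3p = 1  ⇒  p = 1/3.

p = 1/3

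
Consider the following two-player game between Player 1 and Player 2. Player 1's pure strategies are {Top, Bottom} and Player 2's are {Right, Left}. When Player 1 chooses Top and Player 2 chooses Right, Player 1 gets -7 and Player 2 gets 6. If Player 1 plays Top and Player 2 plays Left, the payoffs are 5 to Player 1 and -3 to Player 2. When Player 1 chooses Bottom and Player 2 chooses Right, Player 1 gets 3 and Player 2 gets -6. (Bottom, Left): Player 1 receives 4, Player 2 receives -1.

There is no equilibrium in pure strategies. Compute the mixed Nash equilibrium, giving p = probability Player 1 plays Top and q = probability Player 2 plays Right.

p = 5/14, q = 1/11

Player 1's mix must leave Player 2 indifferent between Right and Left.
  Player 2's payoff from Right: p·6 + (1−p)·(-6) = 12p - 6
  Player 2's payoff from Left: p·(-3) + (1−p)·(-1) = -2p - 1
  12p - 6 = -2p - 1  ⇒  14p = 5  ⇒  p = 5/14.
In a mixed equilibrium Player 1 is indifferent between Top and Bottom; this condition fixes q.
  Player 1's payoff from Top: q·(-7) + (1−q)·5 = -12q + 5
  Player 1's payoff from Bottom: q·3 + (1−q)·4 = -q + 4
  -12q + 5 = -q + 4  ⇒  -11q = -1  ⇒  q = 1/11.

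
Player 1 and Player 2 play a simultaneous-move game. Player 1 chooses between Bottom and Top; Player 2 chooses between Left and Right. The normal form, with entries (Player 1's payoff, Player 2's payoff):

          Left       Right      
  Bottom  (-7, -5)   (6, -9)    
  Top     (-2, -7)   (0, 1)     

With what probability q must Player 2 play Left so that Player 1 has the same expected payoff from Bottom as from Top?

q = 6/11

Player 1's indifference between Bottom and Top determines Player 2's mixing probability q:
  Player 1's expected payoff from Bottom: q·(-7) + (1−q)·6 = -13q + 6
  Player 1's expected payoff from Top: q·(-2) + (1−q)·0 = -2q
  -13q + 6 = -2q  ⇒  -11q = -6  ⇒  q = 6/11.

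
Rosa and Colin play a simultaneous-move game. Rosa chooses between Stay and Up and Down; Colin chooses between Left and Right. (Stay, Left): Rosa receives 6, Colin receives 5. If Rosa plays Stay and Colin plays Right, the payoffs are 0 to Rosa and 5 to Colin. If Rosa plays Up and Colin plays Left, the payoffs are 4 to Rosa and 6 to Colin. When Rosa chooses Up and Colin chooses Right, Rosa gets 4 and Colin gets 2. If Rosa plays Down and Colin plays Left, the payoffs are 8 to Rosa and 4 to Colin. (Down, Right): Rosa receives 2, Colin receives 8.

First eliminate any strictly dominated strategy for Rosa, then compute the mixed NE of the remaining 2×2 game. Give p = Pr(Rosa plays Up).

Rosa's strategy Stay is strictly dominated by Down: 8 > 6 and 2 > 0. Eliminate Stay.
For Colin to be willing to mix, Colin must be indifferent between Left and Right, which pins down Rosa's mix.
  Colin's payoff from Left: p·6 + (1−p)·4 = 2p + 4
  Colin's payoff from Right: p·2 + (1−p)·8 = -6p + 8
  2p + 4 = -6p + 8  ⇒  8p = 4  ⇒  p = 1/2.

p = 1/2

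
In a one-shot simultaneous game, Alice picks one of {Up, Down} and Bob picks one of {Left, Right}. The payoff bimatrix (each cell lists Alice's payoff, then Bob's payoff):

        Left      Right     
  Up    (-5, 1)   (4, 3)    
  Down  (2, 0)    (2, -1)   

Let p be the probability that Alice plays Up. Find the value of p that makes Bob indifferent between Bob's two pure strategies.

Alice's mix must leave Bob indifferent between Left and Right.
  Bob's expected payoff from Left: p·1 + (1−p)·0 = p
  Bob's expected payoff from Right: p·3 + (1−p)·(-1) = 4p - 1
  p = 4p - 1  ⇒  -3p = -1  ⇒  p = 1/3.

p = 1/3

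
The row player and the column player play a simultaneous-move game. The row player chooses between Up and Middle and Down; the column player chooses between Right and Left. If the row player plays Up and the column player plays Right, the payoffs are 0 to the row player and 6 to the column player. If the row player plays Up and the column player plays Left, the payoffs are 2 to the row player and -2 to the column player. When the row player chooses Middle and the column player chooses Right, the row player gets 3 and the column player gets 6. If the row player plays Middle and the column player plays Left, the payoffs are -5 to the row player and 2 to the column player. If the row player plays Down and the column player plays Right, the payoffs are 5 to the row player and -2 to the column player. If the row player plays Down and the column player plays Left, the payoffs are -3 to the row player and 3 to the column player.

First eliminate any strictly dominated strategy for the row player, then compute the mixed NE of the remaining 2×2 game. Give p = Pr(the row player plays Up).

The row player's strategy Middle is strictly dominated by Down: 5 > 3 and -3 > -5. Eliminate Middle.
The column player's indifference between Right and Left determines the row player's mixing probability p:
  the column player's payoff from Right: p·6 + (1−p)·(-2) = 8p - 2
  the column player's payoff from Left: p·(-2) + (1−p)·3 = -5p + 3
  8p - 2 = -5p + 3  ⇒  13p = 5  ⇒  p = 5/13.

p = 5/13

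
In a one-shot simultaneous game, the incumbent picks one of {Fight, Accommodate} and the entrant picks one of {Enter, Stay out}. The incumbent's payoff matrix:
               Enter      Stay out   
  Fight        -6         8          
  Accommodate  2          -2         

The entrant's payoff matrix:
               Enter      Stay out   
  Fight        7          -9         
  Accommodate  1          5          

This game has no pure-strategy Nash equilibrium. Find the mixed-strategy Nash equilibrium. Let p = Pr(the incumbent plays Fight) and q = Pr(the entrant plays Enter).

p = 1/5, q = 5/9

The incumbent's mix must leave the entrant indifferent between Enter and Stay out.
  the entrant's payoff from Enter: p·7 + (1−p)·1 = 6p + 1
  the entrant's payoff from Stay out: p·(-9) + (1−p)·5 = -14p + 5
  6p + 1 = -14p + 5  ⇒  20p = 4  ⇒  p = 1/5.
Set the incumbent's expected payoff from Fight equal to that from Accommodate:
  the incumbent's payoff to Fight: q·(-6) + (1−q)·8 = -14q + 8
  the incumbent's payoff to Accommodate: q·2 + (1−q)·(-2) = 4q - 2
  -14q + 8 = 4q - 2  ⇒  -18q = -10  ⇒  q = 5/9.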